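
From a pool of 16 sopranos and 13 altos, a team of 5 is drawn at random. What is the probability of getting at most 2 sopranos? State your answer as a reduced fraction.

517/1305

Total selections: C(29,5) = 118755.
Favorable selections (at most 2 sopranos): C(16,0)·C(13,5) + C(16,1)·C(13,4) + C(16,2)·C(13,3) = 1287 + 11440 + 34320 = 47047.
Probability = 47047/118755 = 517/1305.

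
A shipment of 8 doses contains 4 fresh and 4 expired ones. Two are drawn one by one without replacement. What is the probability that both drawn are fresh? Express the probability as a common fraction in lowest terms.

3/14

Multiply the conditional probabilities at each draw: 4/8 · 3/7 = 12/56 = 3/14.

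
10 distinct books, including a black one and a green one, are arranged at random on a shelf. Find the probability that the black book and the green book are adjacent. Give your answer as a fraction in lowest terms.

1/5

There are 10! = 3628800 arrangements.
Treat the black book and the green book as a block: 9! arrangements of the blocks × 2 orders within the block = 2·362880 = 725760.
Probability = 725760/3628800 = 1/5.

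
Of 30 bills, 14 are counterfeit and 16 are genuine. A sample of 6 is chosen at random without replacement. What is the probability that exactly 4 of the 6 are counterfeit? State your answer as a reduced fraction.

88/435

Total number of selections: C(30,6) = 593775.
Selections with exactly 4 counterfeit: choose 4 of the 14 counterfeit and 2 of the 16 genuine, C(14,4)·C(16,2) = 1001·120 = 120120.
Probability = 120120/593775 = 88/435.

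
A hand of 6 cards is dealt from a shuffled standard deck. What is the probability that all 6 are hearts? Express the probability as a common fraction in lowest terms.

33/391510

There are C(52,6) = 20358520 possible 6-card hands.
Hands that are all hearts: C(13,6) = 1716.
Probability = 1716/20358520 = 33/391510.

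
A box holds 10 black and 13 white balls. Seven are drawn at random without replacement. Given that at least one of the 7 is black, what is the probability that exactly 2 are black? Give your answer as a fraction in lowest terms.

Work in counts. Selections with at least one black: C(23,7) − C(13,7) = 245157 − 1716 = 243441.
Of those, selections where exactly 2 are black: C(10,2)·C(13,5) = 45·1287 = 57915.
Conditional probability = 57915/243441 = 585/2459.

585/2459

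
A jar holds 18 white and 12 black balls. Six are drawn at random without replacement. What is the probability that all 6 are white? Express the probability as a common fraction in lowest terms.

There are C(30,6) = 593775 possible selections.
Selections with all white: C(18,6) = 18564.
Probability = 18564/593775 = 68/2175.

68/2175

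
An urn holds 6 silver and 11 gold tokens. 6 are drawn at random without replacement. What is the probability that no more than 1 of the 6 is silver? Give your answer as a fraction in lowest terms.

There are C(17,6) = 12376 ways to choose the 6.
Favorable selections (no more than 1 silver): C(6,0)·C(11,6) + C(6,1)·C(11,5) = 462 + 2772 = 3234.
Probability = 3234/12376 = 231/884.

231/884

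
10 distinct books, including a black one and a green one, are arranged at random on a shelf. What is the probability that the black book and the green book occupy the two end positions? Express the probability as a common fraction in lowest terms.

There are 10! = 3628800 arrangements.
Place the black book and the green book at the ends in 2 ways, arrange the remaining 8 in 8! = 40320 ways: 2·40320 = 80640.
Probability = 80640/3628800 = 1/45.

1/45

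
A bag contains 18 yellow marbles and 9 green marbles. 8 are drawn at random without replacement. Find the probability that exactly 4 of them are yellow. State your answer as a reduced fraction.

2856/16445

The sample space is all 8-subsets of the 27: C(27,8) = 2220075.
Selections with exactly 4 yellow: choose 4 of the 18 yellow and 4 of the 9 green, C(18,4)·C(9,4) = 3060·126 = 385560.
Probability = 385560/2220075 = 2856/16445.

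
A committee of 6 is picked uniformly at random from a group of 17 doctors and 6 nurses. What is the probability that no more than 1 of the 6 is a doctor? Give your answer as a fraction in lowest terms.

103/100947

There are C(23,6) = 100947 ways to choose the 6.
Favorable selections (no more than 1 doctor): C(17,0)·C(6,6) + C(17,1)·C(6,5) = 1 + 102 = 103.
Probability = 103/100947.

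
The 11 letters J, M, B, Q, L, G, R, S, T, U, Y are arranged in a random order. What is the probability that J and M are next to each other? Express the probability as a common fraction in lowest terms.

2/11

There are 11! = 39916800 arrangements.
Treat J and M as a block: 10! arrangements of the blocks × 2 orders within the block = 2·3628800 = 7257600.
Probability = 7257600/39916800 = 2/11.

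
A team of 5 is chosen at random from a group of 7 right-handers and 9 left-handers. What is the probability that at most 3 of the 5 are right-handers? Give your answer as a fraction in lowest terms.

There are C(16,5) = 4368 ways to choose the 5.
Count the complement (more than 3 right-handers): C(7,4)·C(9,1) + C(7,5)·C(9,0) = 315 + 21 = 336.
Probability = 1 − 336/4368 = 4032/4368 = 12/13.

12/13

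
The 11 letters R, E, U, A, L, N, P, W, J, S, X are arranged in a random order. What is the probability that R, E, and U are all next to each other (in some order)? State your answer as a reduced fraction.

3/55

There are 11! = 39916800 arrangements.
Treat the three as one block: 9! placements × 3! orders within the block = 362880·6 = 2177280.
Probability = 2177280/39916800 = 3/55.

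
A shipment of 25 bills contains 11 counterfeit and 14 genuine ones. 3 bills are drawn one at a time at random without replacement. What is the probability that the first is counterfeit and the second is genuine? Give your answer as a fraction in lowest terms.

Multiply the conditional probabilities at each draw: 11/25 · 14/24 = 154/600 = 77/300.

77/300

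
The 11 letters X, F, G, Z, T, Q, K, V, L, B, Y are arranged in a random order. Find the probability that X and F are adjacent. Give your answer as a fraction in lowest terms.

2/11

There are 11! = 39916800 arrangements.
Treat X and F as a block: 10! arrangements of the blocks × 2 orders within the block = 2·3628800 = 7257600.
Probability = 7257600/39916800 = 2/11.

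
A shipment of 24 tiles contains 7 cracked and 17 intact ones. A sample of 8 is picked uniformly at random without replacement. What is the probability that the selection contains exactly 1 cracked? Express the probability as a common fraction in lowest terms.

728/3933

The sample space is all 8-subsets of the 24: C(24,8) = 735471.
Selections with exactly 1 cracked: choose 1 of the 7 cracked and 7 of the 17 intact, C(7,1)·C(17,7) = 7·19448 = 136136.
Probability = 136136/735471 = 728/3933.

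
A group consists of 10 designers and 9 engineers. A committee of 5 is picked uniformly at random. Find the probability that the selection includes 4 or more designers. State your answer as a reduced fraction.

7/38

Total selections: C(19,5) = 11628.
Favorable selections (4 or more designers): C(10,4)·C(9,1) + C(10,5)·C(9,0) = 1890 + 252 = 2142.
Probability = 2142/11628 = 7/38.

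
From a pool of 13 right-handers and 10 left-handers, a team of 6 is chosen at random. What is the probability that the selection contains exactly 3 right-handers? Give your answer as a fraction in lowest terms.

1040/3059

There are C(23,6) = 100947 ways to choose 6 from 23.
Selections with exactly 3 right-handers: choose 3 of the 13 right-handers and 3 of the 10 left-handers, C(13,3)·C(10,3) = 286·120 = 34320.
Probability = 34320/100947 = 1040/3059.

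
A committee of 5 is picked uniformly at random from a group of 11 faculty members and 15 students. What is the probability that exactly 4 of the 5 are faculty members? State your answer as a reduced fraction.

45/598

There are C(26,5) = 65780 ways to choose 5 from 26.
Selections with exactly 4 faculty members: choose 4 of the 11 faculty members and 1 of the 15 students, C(11,4)·C(15,1) = 330·15 = 4950.
Probability = 4950/65780 = 45/598.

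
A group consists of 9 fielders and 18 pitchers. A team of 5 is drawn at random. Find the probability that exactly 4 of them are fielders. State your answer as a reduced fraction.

42/1495

Total number of selections: C(27,5) = 80730.
Selections with exactly 4 fielders: choose 4 of the 9 fielders and 1 of the 18 pitchers, C(9,4)·C(18,1) = 126·18 = 2268.
Probability = 2268/80730 = 42/1495.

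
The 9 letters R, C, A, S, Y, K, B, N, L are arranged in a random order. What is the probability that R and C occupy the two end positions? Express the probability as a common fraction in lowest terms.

1/36

There are 9! = 362880 arrangements.
Place R and C at the ends in 2 ways, arrange the remaining 7 in 7! = 5040 ways: 2·5040 = 10080.
Probability = 10080/362880 = 1/36.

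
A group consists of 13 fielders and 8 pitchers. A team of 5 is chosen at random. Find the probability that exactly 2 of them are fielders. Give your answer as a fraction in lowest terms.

There are C(21,5) = 20349 ways to choose 5 from 21.
Selections with exactly 2 fielders: choose 2 of the 13 fielders and 3 of the 8 pitchers, C(13,2)·C(8,3) = 78·56 = 4368.
Probability = 4368/20349 = 208/969.

208/969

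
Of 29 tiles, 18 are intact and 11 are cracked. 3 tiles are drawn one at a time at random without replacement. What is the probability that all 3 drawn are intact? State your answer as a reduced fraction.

136/609

Multiply the conditional probabilities at each draw: 18/29 · 17/28 · 16/27 = 4896/21924 = 136/609.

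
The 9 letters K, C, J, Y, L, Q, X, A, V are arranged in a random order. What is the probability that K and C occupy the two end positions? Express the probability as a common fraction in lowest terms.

There are 9! = 362880 arrangements.
Place K and C at the ends in 2 ways, arrange the remaining 7 in 7! = 5040 ways: 2·5040 = 10080.
Probability = 10080/362880 = 1/36.

1/36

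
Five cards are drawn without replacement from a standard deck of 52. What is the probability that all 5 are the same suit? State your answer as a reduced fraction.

33/16660

There are C(52,5) = 2598960 possible 5-card hands.
Hands of one suit: 4 suits × C(13,5) = 4·1287 = 5148.
Probability = 5148/2598960 = 33/16660.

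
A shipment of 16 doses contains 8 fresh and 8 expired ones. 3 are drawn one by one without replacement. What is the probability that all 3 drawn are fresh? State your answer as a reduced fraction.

1/10

Multiply the conditional probabilities at each draw: 8/16 · 7/15 · 6/14 = 336/3360 = 1/10.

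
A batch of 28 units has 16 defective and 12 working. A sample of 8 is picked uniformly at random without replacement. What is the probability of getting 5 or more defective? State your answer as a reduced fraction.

182/345

There are C(28,8) = 3108105 ways to choose the 8.
Favorable selections (5 or more defective): C(16,5)·C(12,3) + C(16,6)·C(12,2) + C(16,7)·C(12,1) + C(16,8)·C(12,0) = 960960 + 528528 + 137280 + 12870 = 1639638.
Probability = 1639638/3108105 = 182/345.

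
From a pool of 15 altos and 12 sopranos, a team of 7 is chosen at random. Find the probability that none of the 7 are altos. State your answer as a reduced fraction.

4/4485

There are C(27,7) = 888030 possible selections.
Selections with no altos (all sopranos): C(12,7) = 792.
Probability = 792/888030 = 4/4485.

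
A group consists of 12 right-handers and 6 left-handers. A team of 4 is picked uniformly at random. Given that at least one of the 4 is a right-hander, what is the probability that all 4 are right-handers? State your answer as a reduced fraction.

33/203

Work in counts. Selections with at least one right-hander: C(18,4) − C(6,4) = 3060 − 15 = 3045.
Of those, selections where all 4 are right-handers: C(12,4) = 495.
Conditional probability = 495/3045 = 33/203.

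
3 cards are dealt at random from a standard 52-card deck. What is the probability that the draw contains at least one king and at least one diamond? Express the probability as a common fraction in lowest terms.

There are C(52,3) = 22100 possible draws.
By inclusion-exclusion on the complements, draws missing all kings or all diamonds: C(48,3) + C(39,3) − C(36,3) = 17296 + 9139 − 7140 = 19295.
So draws with at least one of each: 22100 − 19295 = 2805, probability 2805/22100 = 33/260.

33/260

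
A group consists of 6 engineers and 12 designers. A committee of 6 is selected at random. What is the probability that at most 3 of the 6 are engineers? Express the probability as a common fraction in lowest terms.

There are C(18,6) = 18564 ways to choose the 6.
Favorable selections (at most 3 engineers): C(6,0)·C(12,6) + C(6,1)·C(12,5) + C(6,2)·C(12,4) + C(6,3)·C(12,3) = 924 + 4752 + 7425 + 4400 = 17501.
Probability = 17501/18564.

17501/18564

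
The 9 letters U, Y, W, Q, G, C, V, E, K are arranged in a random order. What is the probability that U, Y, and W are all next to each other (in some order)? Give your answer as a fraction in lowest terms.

There are 9! = 362880 arrangements.
Treat the three as one block: 7! placements × 3! orders within the block = 5040·6 = 30240.
Probability = 30240/362880 = 1/12.

1/12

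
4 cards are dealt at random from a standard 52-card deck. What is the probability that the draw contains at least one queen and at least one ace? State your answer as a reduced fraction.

There are C(52,4) = 270725 possible draws.
By inclusion-exclusion on the complements, draws missing all queens or all aces: C(48,4) + C(48,4) − C(44,4) = 194580 + 194580 − 135751 = 253409.
So draws with at least one of each: 270725 − 253409 = 17316, probability 17316/270725 = 1332/20825.

1332/20825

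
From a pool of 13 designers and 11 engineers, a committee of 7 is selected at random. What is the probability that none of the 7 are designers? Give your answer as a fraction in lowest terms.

5/5244

There are C(24,7) = 346104 possible selections.
Selections with no designers (all engineers): C(11,7) = 330.
Probability = 330/346104 = 5/5244.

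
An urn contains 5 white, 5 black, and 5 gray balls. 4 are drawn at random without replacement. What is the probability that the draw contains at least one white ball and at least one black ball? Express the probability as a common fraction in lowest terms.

190/273

There are C(15,4) = 1365 possible draws.
By inclusion-exclusion on the complements, draws missing all white or all black: C(10,4) + C(10,4) − C(5,4) = 210 + 210 − 5 = 415.
So draws with at least one of each: 1365 − 415 = 950, probability 950/1365 = 190/273.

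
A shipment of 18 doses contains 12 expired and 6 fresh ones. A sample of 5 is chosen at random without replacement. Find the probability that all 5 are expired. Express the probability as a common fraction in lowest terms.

11/119

There are C(18,5) = 8568 possible selections.
Selections with all expired: C(12,5) = 792.
Probability = 792/8568 = 11/119.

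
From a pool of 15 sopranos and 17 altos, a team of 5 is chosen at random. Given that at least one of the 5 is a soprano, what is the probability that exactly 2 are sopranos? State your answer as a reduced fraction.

2550/6971

Work in counts. Selections with at least one soprano: C(32,5) − C(17,5) = 201376 − 6188 = 195188.
Of those, selections where exactly 2 are sopranos: C(15,2)·C(17,3) = 105·680 = 71400.
Conditional probability = 71400/195188 = 2550/6971.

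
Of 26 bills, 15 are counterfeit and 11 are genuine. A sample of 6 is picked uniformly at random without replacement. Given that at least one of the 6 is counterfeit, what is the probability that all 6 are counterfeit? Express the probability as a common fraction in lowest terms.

Work in counts. Selections with at least one counterfeit: C(26,6) − C(11,6) = 230230 − 462 = 229768.
Of those, selections where all 6 are counterfeit: C(15,6) = 5005.
Conditional probability = 5005/229768 = 65/2984.

65/2984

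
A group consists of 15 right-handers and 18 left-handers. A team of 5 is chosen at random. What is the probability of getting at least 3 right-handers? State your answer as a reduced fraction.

There are C(33,5) = 237336 ways to choose the 5.
Favorable selections (at least 3 right-handers): C(15,3)·C(18,2) + C(15,4)·C(18,1) + C(15,5)·C(18,0) = 69615 + 24570 + 3003 = 97188.
Probability = 97188/237336 = 8099/19778.

8099/19778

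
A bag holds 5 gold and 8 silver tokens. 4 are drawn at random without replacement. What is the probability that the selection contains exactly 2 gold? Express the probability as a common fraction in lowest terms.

There are C(13,4) = 715 ways to choose 4 from 13.
Selections with exactly 2 gold: choose 2 of the 5 gold and 2 of the 8 silver, C(5,2)·C(8,2) = 10·28 = 280.
Probability = 280/715 = 56/143.

56/143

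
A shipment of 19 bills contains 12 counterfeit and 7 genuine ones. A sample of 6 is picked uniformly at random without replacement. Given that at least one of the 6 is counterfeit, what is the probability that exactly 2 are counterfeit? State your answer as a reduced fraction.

Work in counts. Selections with at least one counterfeit: C(19,6) − C(7,6) = 27132 − 7 = 27125.
Of those, selections where exactly 2 are counterfeit: C(12,2)·C(7,4) = 66·35 = 2310.
Conditional probability = 2310/27125 = 66/775.

66/775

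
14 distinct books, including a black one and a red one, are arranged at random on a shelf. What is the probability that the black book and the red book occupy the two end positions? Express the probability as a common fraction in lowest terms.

1/91

There are 14! = 87178291200 arrangements.
Place the black book and the red book at the ends in 2 ways, arrange the remaining 12 in 12! = 479001600 ways: 2·479001600 = 958003200.
Probability = 958003200/87178291200 = 1/91.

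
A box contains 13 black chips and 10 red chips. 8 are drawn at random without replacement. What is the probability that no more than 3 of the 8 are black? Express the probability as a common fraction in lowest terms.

2729/14858

Total selections: C(23,8) = 490314.
Favorable selections (no more than 3 black): C(13,0)·C(10,8) + C(13,1)·C(10,7) + C(13,2)·C(10,6) + C(13,3)·C(10,5) = 45 + 1560 + 16380 + 72072 = 90057.
Probability = 90057/490314 = 2729/14858.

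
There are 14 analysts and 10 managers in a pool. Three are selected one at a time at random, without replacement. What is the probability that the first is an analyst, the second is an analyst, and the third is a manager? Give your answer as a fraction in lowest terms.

455/3036

Multiply the conditional probabilities at each draw: 14/24 · 13/23 · 10/22 = 1820/12144 = 455/3036.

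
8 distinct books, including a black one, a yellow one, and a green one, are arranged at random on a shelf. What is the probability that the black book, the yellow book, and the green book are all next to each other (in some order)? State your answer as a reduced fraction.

3/28

There are 8! = 40320 arrangements.
Treat the three as one block: 6! placements × 3! orders within the block = 720·6 = 4320.
Probability = 4320/40320 = 3/28.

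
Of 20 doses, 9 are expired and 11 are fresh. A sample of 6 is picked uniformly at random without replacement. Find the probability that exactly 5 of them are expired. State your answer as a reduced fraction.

Total number of selections: C(20,6) = 38760.
Selections with exactly 5 expired: choose 5 of the 9 expired and 1 of the 11 fresh, C(9,5)·C(11,1) = 126·11 = 1386.
Probability = 1386/38760 = 231/6460.

231/6460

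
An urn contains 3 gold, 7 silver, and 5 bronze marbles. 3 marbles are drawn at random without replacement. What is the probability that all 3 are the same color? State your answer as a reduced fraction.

46/455

There are C(15,3) = 455 ways to draw 3 marbles.
All same color: C(3,3) + C(7,3) + C(5,3) = 1 + 35 + 10 = 46.
Probability = 46/455.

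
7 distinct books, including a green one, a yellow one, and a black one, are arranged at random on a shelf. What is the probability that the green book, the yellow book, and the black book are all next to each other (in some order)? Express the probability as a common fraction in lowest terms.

There are 7! = 5040 arrangements.
Treat the three as one block: 5! placements × 3! orders within the block = 120·6 = 720.
Probability = 720/5040 = 1/7.

1/7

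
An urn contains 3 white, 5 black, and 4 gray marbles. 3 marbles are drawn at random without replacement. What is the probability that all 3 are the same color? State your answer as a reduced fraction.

3/44

There are C(12,3) = 220 ways to draw 3 marbles.
All same color: C(3,3) + C(5,3) + C(4,3) = 1 + 10 + 4 = 15.
Probability = 15/220 = 3/44.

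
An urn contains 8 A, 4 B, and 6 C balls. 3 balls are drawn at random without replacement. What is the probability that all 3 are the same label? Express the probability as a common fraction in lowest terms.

There are C(18,3) = 816 ways to draw 3 balls.
All same label: C(8,3) + C(4,3) + C(6,3) = 56 + 4 + 20 = 80.
Probability = 80/816 = 5/51.

5/51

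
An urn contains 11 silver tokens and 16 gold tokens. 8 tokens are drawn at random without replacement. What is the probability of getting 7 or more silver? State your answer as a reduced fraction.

Total selections: C(27,8) = 2220075.
Favorable selections (7 or more silver): C(11,7)·C(16,1) + C(11,8)·C(16,0) = 5280 + 165 = 5445.
Probability = 5445/2220075 = 11/4485.

11/4485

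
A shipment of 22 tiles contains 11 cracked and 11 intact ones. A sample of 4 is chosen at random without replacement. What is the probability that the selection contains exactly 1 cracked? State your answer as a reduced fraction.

33/133

There are C(22,4) = 7315 ways to choose 4 from 22.
Selections with exactly 1 cracked: choose 1 of the 11 cracked and 3 of the 11 intact, C(11,1)·C(11,3) = 11·165 = 1815.
Probability = 1815/7315 = 33/133.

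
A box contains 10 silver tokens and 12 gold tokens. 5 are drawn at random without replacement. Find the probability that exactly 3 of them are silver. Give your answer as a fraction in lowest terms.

Total number of selections: C(22,5) = 26334.
Selections with exactly 3 silver: choose 3 of the 10 silver and 2 of the 12 gold, C(10,3)·C(12,2) = 120·66 = 7920.
Probability = 7920/26334 = 40/133.

40/133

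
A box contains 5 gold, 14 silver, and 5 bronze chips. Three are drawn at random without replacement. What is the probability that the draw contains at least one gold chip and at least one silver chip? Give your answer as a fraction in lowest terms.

There are C(24,3) = 2024 possible draws.
By inclusion-exclusion on the complements, draws missing all gold or all silver: C(19,3) + C(10,3) − C(5,3) = 969 + 120 − 10 = 1079.
So draws with at least one of each: 2024 − 1079 = 945, probability 945/2024.

945/2024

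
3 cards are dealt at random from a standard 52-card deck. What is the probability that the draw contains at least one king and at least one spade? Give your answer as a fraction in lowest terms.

There are C(52,3) = 22100 possible draws.
By inclusion-exclusion on the complements, draws missing all kings or all spades: C(48,3) + C(39,3) − C(36,3) = 17296 + 9139 − 7140 = 19295.
So draws with at least one of each: 22100 − 19295 = 2805, probability 2805/22100 = 33/260.

33/260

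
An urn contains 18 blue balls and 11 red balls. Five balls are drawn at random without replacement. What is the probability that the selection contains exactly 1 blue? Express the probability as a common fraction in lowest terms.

132/2639

The sample space is all 5-subsets of the 29: C(29,5) = 118755.
Selections with exactly 1 blue: choose 1 of the 18 blue and 4 of the 11 red, C(18,1)·C(11,4) = 18·330 = 5940.
Probability = 5940/118755 = 132/2639.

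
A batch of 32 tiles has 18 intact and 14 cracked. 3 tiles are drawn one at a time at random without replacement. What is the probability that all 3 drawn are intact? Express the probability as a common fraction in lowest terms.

51/310

Multiply the conditional probabilities at each draw: 18/32 · 17/31 · 16/30 = 4896/29760 = 51/310.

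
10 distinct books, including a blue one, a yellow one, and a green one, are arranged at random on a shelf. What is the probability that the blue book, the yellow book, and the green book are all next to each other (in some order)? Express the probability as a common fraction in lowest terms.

1/15

There are 10! = 3628800 arrangements.
Treat the three as one block: 8! placements × 3! orders within the block = 40320·6 = 241920.
Probability = 241920/3628800 = 1/15.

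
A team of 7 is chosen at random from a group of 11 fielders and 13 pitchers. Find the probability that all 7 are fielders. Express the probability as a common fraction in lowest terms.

5/5244

There are C(24,7) = 346104 possible selections.
Selections with all fielders: C(11,7) = 330.
Probability = 330/346104 = 5/5244.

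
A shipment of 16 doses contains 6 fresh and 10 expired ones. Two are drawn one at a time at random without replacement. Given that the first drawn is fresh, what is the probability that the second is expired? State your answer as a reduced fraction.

After removing one fresh, 15 remain: 5 fresh and 10 expired.
So the probability the next is expired is 10/15 = 2/3.

2/3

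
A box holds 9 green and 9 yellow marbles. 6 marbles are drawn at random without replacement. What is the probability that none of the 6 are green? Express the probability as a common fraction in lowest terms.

1/221

There are C(18,6) = 18564 possible selections.
Selections with no green (all yellow): C(9,6) = 84.
Probability = 84/18564 = 1/221.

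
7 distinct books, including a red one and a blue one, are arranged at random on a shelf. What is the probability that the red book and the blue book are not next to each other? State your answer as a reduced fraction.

5/7

There are 7! = 5040 arrangements.
Arrangements with the red book and the blue book adjacent: 2·6! = 1440.
So not adjacent: 5040 − 1440 = 3600, probability 3600/5040 = 5/7.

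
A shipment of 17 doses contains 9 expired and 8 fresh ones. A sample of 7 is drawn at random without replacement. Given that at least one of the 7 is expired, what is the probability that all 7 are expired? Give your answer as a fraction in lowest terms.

Work in counts. Selections with at least one expired: C(17,7) − C(8,7) = 19448 − 8 = 19440.
Of those, selections where all 7 are expired: C(9,7) = 36.
Conditional probability = 36/19440 = 1/540.

1/540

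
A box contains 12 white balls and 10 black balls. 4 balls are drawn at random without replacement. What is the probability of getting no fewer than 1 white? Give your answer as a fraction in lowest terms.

203/209

There are C(22,4) = 7315 ways to choose the 4.
The complement is all 4 are black: C(10,4) = 210.
Probability = 1 − 210/7315 = 7105/7315 = 203/209.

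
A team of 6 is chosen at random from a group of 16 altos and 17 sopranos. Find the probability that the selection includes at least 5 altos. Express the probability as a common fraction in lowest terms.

Total selections: C(33,6) = 1107568.
Favorable selections (at least 5 altos): C(16,5)·C(17,1) + C(16,6)·C(17,0) = 74256 + 8008 = 82264.
Probability = 82264/1107568 = 1469/19778.

1469/19778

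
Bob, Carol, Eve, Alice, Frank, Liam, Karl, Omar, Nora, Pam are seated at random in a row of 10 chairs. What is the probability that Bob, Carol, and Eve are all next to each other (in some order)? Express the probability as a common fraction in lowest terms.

There are 10! = 3628800 arrangements.
Treat the three as one block: 8! placements × 3! orders within the block = 40320·6 = 241920.
Probability = 241920/3628800 = 1/15.

1/15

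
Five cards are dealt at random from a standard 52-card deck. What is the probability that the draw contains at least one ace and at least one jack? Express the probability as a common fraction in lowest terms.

There are C(52,5) = 2598960 possible draws.
By inclusion-exclusion on the complements, draws missing all aces or all jacks: C(48,5) + C(48,5) − C(44,5) = 1712304 + 1712304 − 1086008 = 2338600.
So draws with at least one of each: 2598960 − 2338600 = 260360, probability 260360/2598960 = 6509/64974.

6509/64974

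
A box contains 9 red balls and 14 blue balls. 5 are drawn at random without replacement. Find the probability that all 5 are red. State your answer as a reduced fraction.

18/4807

There are C(23,5) = 33649 possible selections.
Selections with all red: C(9,5) = 126.
Probability = 126/33649 = 18/4807.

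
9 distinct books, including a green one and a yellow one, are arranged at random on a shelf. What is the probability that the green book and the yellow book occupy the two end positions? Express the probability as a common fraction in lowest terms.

There are 9! = 362880 arrangements.
Place the green book and the yellow book at the ends in 2 ways, arrange the remaining 7 in 7! = 5040 ways: 2·5040 = 10080.
Probability = 10080/362880 = 1/36.

1/36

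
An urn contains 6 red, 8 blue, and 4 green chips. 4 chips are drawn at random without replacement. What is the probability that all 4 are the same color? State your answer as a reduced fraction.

43/1530

There are C(18,4) = 3060 ways to draw 4 chips.
All same color: C(6,4) + C(8,4) + C(4,4) = 15 + 70 + 1 = 86.
Probability = 86/3060 = 43/1530.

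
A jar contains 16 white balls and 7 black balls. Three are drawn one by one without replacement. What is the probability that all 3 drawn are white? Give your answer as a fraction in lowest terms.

Multiply the conditional probabilities at each draw: 16/23 · 15/22 · 14/21 = 3360/10626 = 80/253.

80/253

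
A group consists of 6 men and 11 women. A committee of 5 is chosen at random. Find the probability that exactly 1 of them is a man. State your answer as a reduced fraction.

495/1547

The sample space is all 5-subsets of the 17: C(17,5) = 6188.
Selections with exactly 1 man: choose 1 of the 6 men and 4 of the 11 women, C(6,1)·C(11,4) = 6·330 = 1980.
Probability = 1980/6188 = 495/1547.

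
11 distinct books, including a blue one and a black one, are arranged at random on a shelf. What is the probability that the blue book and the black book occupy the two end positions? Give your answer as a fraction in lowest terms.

There are 11! = 39916800 arrangements.
Place the blue book and the black book at the ends in 2 ways, arrange the remaining 9 in 9! = 362880 ways: 2·362880 = 725760.
Probability = 725760/39916800 = 1/55.

1/55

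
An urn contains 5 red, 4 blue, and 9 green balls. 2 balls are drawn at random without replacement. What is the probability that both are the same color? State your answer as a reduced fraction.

There are C(18,2) = 153 ways to draw 2 balls.
All same color: C(5,2) + C(4,2) + C(9,2) = 10 + 6 + 36 = 52.
Probability = 52/153.

52/153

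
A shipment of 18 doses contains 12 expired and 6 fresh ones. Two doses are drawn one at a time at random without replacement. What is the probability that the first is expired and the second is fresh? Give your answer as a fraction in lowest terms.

4/17

Multiply the conditional probabilities at each draw: 12/18 · 6/17 = 72/306 = 4/17.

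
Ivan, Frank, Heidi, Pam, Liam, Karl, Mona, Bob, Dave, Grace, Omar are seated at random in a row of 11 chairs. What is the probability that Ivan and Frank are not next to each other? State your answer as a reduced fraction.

There are 11! = 39916800 arrangements.
Arrangements with Ivan and Frank adjacent: 2·10! = 7257600.
So not adjacent: 39916800 − 7257600 = 32659200, probability 32659200/39916800 = 9/11.

9/11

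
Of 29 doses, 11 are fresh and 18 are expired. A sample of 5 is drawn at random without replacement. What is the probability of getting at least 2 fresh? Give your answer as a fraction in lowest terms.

Total selections: C(29,5) = 118755.
Count the complement (fewer than 2 fresh): C(11,0)·C(18,5) + C(11,1)·C(18,4) = 8568 + 33660 = 42228.
Probability = 1 − 42228/118755 = 76527/118755 = 8503/13195.

8503/13195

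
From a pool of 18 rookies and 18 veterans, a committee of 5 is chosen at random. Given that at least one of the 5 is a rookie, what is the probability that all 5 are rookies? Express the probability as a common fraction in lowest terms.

1/43

Work in counts. Selections with at least one rookie: C(36,5) − C(18,5) = 376992 − 8568 = 368424.
Of those, selections where all 5 are rookies: C(18,5) = 8568.
Conditional probability = 8568/368424 = 1/43.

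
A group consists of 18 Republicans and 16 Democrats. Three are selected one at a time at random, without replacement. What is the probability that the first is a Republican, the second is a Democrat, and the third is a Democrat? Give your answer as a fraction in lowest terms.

45/374

Multiply the conditional probabilities at each draw: 18/34 · 16/33 · 15/32 = 4320/35904 = 45/374.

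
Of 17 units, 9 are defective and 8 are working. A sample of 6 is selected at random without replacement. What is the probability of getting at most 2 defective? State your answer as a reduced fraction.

There are C(17,6) = 12376 ways to choose the 6.
Favorable selections (at most 2 defective): C(9,0)·C(8,6) + C(9,1)·C(8,5) + C(9,2)·C(8,4) = 28 + 504 + 2520 = 3052.
Probability = 3052/12376 = 109/442.

109/442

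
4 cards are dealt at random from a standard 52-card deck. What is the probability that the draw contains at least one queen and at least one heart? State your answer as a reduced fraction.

52799/270725

There are C(52,4) = 270725 possible draws.
By inclusion-exclusion on the complements, draws missing all queens or all hearts: C(48,4) + C(39,4) − C(36,4) = 194580 + 82251 − 58905 = 217926.
So draws with at least one of each: 270725 − 217926 = 52799, probability 52799/270725.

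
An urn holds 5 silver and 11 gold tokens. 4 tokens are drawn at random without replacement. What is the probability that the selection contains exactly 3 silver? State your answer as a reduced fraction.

11/182

Total number of selections: C(16,4) = 1820.
Selections with exactly 3 silver: choose 3 of the 5 silver and 1 of the 11 gold, C(5,3)·C(11,1) = 10·11 = 110.
Probability = 110/1820 = 11/182.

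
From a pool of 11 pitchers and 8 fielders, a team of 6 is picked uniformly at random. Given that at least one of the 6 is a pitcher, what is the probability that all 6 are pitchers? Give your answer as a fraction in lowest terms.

3/176

Work in counts. Selections with at least one pitcher: C(19,6) − C(8,6) = 27132 − 28 = 27104.
Of those, selections where all 6 are pitchers: C(11,6) = 462.
Conditional probability = 462/27104 = 3/176.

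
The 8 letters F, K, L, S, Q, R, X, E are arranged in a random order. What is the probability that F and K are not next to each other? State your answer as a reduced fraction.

3/4

There are 8! = 40320 arrangements.
Arrangements with F and K adjacent: 2·7! = 10080.
So not adjacent: 40320 − 10080 = 30240, probability 30240/40320 = 3/4.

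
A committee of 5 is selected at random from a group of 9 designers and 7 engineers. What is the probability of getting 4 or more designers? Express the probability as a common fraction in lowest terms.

3/13

There are C(16,5) = 4368 ways to choose the 5.
Favorable selections (4 or more designers): C(9,4)·C(7,1) + C(9,5)·C(7,0) = 882 + 126 = 1008.
Probability = 1008/4368 = 3/13.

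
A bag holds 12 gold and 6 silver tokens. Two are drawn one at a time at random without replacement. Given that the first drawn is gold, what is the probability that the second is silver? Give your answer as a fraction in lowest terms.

After removing one gold, 17 remain: 11 gold and 6 silver.
So the probability the next is silver is 6/17.

6/17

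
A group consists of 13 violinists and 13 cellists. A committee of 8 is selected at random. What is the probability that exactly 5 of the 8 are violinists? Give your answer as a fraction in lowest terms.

The sample space is all 8-subsets of the 26: C(26,8) = 1562275.
Selections with exactly 5 violinists: choose 5 of the 13 violinists and 3 of the 13 cellists, C(13,5)·C(13,3) = 1287·286 = 368082.
Probability = 368082/1562275 = 2574/10925.

2574/10925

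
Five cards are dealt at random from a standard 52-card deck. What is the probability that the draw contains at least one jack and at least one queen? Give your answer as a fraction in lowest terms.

There are C(52,5) = 2598960 possible draws.
By inclusion-exclusion on the complements, draws missing all jacks or all queens: C(48,5) + C(48,5) − C(44,5) = 1712304 + 1712304 − 1086008 = 2338600.
So draws with at least one of each: 2598960 − 2338600 = 260360, probability 260360/2598960 = 6509/64974.

6509/64974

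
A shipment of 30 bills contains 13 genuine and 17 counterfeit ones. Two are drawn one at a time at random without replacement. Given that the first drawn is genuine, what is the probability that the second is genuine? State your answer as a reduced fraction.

After removing one genuine, 29 remain: 12 genuine and 17 counterfeit.
So the probability the next is genuine is 12/29.

12/29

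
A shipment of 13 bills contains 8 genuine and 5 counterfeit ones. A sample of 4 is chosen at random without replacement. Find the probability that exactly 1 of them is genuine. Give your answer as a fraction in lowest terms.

The sample space is all 4-subsets of the 13: C(13,4) = 715.
Selections with exactly 1 genuine: choose 1 of the 8 genuine and 3 of the 5 counterfeit, C(8,1)·C(5,3) = 8·10 = 80.
Probability = 80/715 = 16/143.

16/143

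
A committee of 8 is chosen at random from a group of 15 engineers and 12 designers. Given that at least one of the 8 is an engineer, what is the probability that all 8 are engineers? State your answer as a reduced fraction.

13/4484

Work in counts. Selections with at least one engineer: C(27,8) − C(12,8) = 2220075 − 495 = 2219580.
Of those, selections where all 8 are engineers: C(15,8) = 6435.
Conditional probability = 6435/2219580 = 13/4484.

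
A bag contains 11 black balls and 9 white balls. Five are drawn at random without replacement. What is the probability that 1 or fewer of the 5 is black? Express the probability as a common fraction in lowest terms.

There are C(20,5) = 15504 ways to choose the 5.
Favorable selections (1 or fewer black): C(11,0)·C(9,5) + C(11,1)·C(9,4) = 126 + 1386 = 1512.
Probability = 1512/15504 = 63/646.

63/646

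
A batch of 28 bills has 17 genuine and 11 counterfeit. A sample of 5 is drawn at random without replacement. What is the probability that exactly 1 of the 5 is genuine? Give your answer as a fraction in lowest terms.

There are C(28,5) = 98280 ways to choose 5 from 28.
Selections with exactly 1 genuine: choose 1 of the 17 genuine and 4 of the 11 counterfeit, C(17,1)·C(11,4) = 17·330 = 5610.
Probability = 5610/98280 = 187/3276.

187/3276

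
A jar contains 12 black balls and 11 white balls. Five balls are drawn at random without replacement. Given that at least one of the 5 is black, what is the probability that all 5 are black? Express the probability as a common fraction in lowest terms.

Work in counts. Selections with at least one black: C(23,5) − C(11,5) = 33649 − 462 = 33187.
Of those, selections where all 5 are black: C(12,5) = 792.
Conditional probability = 792/33187 = 72/3017.

72/3017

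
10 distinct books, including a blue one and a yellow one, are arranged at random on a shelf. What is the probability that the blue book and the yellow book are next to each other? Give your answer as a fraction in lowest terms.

There are 10! = 3628800 arrangements.
Treat the blue book and the yellow book as a block: 9! arrangements of the blocks × 2 orders within the block = 2·362880 = 725760.
Probability = 725760/3628800 = 1/5.

1/5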